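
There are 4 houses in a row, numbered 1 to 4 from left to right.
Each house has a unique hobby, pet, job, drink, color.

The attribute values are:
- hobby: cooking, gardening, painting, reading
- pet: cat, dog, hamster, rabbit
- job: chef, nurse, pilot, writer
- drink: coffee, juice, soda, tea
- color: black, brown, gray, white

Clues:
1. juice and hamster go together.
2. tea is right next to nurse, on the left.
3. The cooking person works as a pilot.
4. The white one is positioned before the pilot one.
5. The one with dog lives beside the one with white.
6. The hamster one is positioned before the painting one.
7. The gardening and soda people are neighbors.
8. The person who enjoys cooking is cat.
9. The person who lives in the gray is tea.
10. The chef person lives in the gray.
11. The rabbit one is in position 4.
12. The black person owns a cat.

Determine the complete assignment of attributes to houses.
Solution:

House | Hobby | Pet | Job | Drink | Color
-----------------------------------------
  1   | reading | dog | chef | tea | gray
  2   | gardening | hamster | nurse | juice | white
  3   | cooking | cat | pilot | soda | black
  4   | painting | rabbit | writer | coffee | brown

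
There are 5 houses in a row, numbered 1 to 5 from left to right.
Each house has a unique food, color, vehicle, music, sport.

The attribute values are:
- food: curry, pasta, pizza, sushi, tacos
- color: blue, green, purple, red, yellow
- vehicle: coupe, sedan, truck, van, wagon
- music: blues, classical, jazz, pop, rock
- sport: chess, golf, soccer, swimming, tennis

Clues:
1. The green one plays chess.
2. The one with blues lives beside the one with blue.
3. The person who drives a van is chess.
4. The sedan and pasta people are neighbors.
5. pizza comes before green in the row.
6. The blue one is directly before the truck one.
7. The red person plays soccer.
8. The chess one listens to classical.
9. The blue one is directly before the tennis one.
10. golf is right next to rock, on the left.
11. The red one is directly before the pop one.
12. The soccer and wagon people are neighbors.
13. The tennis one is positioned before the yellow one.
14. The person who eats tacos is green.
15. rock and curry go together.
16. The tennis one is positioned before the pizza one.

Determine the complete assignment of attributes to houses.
Solution:

House | Food | Color | Vehicle | Music | Sport
----------------------------------------------
  1   | sushi | red | sedan | blues | soccer
  2   | pasta | blue | wagon | pop | golf
  3   | curry | purple | truck | rock | tennis
  4   | pizza | yellow | coupe | jazz | swimming
  5   | tacos | green | van | classical | chess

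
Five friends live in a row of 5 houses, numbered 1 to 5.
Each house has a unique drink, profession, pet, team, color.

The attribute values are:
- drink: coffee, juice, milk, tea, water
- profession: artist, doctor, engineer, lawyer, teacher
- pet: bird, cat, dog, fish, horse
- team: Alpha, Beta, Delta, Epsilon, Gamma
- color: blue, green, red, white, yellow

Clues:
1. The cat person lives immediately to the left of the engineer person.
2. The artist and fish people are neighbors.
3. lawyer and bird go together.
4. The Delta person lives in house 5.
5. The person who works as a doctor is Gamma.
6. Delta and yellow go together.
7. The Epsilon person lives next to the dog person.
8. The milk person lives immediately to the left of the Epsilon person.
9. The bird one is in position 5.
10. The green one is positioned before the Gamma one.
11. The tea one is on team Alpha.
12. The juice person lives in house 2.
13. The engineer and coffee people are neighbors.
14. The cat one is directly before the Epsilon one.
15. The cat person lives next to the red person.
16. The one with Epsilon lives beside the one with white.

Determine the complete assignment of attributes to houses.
Solution:

House | Drink | Profession | Pet | Team | Color
-----------------------------------------------
  1   | milk | artist | cat | Beta | green
  2   | juice | engineer | fish | Epsilon | red
  3   | coffee | doctor | dog | Gamma | white
  4   | tea | teacher | horse | Alpha | blue
  5   | water | lawyer | bird | Delta | yellow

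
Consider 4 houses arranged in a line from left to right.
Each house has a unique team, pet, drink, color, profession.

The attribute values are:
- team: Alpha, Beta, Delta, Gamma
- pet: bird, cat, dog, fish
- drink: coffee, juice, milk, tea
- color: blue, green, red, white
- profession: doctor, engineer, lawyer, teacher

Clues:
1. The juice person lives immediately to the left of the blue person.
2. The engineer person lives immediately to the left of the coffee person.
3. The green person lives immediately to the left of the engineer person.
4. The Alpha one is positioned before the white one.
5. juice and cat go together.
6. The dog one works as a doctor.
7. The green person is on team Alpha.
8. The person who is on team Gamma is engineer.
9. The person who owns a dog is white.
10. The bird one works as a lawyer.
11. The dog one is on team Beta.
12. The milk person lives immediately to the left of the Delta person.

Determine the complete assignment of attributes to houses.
Solution:

House | Team | Pet | Drink | Color | Profession
-----------------------------------------------
  1   | Alpha | cat | juice | green | teacher
  2   | Gamma | fish | milk | blue | engineer
  3   | Delta | bird | coffee | red | lawyer
  4   | Beta | dog | tea | white | doctor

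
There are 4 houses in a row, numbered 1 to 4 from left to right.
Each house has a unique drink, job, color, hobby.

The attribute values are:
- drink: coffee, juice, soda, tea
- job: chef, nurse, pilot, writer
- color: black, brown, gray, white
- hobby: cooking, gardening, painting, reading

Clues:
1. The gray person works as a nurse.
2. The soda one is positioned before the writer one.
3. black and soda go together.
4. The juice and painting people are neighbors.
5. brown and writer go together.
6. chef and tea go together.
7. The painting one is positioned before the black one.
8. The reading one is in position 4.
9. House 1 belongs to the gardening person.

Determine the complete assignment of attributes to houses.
Solution:

House | Drink | Job | Color | Hobby
-----------------------------------
  1   | juice | nurse | gray | gardening
  2   | tea | chef | white | painting
  3   | soda | pilot | black | cooking
  4   | coffee | writer | brown | reading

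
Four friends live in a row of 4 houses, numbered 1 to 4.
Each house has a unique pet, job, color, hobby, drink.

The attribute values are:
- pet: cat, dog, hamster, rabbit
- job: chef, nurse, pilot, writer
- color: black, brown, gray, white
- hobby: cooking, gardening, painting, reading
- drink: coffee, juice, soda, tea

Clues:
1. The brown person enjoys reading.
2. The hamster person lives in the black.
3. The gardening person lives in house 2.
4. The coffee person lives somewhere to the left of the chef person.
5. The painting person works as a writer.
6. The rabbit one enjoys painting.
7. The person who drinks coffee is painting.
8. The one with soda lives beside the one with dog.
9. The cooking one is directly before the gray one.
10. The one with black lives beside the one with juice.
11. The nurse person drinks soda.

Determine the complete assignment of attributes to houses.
Solution:

House | Pet | Job | Color | Hobby | Drink
-----------------------------------------
  1   | hamster | nurse | black | cooking | soda
  2   | dog | pilot | gray | gardening | juice
  3   | rabbit | writer | white | painting | coffee
  4   | cat | chef | brown | reading | tea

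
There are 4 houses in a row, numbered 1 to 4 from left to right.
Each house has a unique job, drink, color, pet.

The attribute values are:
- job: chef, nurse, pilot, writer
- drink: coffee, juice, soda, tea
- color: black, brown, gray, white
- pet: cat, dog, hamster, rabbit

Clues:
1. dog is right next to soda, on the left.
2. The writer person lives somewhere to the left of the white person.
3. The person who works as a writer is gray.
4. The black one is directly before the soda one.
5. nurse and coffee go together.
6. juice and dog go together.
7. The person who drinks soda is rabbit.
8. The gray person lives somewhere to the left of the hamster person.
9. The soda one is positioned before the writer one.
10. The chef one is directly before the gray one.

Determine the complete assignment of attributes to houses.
Solution:

House | Job | Drink | Color | Pet
---------------------------------
  1   | pilot | juice | black | dog
  2   | chef | soda | brown | rabbit
  3   | writer | tea | gray | cat
  4   | nurse | coffee | white | hamster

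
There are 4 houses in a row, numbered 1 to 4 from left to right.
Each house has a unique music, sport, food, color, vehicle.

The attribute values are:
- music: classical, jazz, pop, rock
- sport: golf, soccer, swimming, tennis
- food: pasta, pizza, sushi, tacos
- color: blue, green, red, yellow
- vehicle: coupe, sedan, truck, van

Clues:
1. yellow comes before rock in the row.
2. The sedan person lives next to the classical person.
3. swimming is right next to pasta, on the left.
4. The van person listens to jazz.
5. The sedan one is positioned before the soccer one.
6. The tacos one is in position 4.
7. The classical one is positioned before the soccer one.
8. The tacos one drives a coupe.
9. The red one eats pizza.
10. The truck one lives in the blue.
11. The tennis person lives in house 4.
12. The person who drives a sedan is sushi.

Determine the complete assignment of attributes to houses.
Solution:

House | Music | Sport | Food | Color | Vehicle
----------------------------------------------
  1   | pop | swimming | sushi | yellow | sedan
  2   | classical | golf | pasta | blue | truck
  3   | jazz | soccer | pizza | red | van
  4   | rock | tennis | tacos | green | coupe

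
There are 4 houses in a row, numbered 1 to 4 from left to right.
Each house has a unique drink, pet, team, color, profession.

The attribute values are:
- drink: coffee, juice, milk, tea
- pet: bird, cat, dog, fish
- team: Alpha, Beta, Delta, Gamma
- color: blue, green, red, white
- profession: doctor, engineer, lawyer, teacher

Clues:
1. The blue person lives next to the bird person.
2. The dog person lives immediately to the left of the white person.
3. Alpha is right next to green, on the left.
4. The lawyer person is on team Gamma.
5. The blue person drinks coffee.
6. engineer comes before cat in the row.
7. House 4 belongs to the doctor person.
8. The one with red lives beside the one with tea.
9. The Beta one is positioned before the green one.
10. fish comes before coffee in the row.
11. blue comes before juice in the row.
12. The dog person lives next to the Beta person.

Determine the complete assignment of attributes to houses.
Solution:

House | Drink | Pet | Team | Color | Profession
-----------------------------------------------
  1   | milk | dog | Gamma | red | lawyer
  2   | tea | fish | Beta | white | engineer
  3   | coffee | cat | Alpha | blue | teacher
  4   | juice | bird | Delta | green | doctor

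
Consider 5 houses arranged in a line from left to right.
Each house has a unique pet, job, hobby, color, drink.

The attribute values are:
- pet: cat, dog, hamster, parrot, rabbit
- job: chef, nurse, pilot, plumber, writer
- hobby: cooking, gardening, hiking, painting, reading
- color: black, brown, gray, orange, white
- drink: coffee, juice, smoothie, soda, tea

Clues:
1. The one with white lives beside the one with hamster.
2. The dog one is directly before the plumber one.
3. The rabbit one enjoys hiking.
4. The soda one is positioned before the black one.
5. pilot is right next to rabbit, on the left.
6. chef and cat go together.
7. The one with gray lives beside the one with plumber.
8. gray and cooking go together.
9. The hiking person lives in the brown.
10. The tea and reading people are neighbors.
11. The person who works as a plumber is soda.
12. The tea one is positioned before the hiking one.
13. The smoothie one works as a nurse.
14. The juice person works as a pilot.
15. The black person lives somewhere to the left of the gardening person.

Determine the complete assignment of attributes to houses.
Solution:

House | Pet | Job | Hobby | Color | Drink
-----------------------------------------
  1   | dog | writer | cooking | gray | tea
  2   | parrot | plumber | reading | white | soda
  3   | hamster | pilot | painting | black | juice
  4   | rabbit | nurse | hiking | brown | smoothie
  5   | cat | chef | gardening | orange | coffee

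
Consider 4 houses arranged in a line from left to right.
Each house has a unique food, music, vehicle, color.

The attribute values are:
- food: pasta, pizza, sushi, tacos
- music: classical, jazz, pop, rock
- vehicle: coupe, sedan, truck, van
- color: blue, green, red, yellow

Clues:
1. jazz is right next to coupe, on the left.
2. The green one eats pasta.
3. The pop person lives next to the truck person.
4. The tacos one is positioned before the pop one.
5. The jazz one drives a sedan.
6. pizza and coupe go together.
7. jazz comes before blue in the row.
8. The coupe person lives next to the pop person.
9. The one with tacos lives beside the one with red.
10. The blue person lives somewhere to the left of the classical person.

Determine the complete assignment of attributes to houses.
Solution:

House | Food | Music | Vehicle | Color
--------------------------------------
  1   | tacos | jazz | sedan | yellow
  2   | pizza | rock | coupe | red
  3   | sushi | pop | van | blue
  4   | pasta | classical | truck | green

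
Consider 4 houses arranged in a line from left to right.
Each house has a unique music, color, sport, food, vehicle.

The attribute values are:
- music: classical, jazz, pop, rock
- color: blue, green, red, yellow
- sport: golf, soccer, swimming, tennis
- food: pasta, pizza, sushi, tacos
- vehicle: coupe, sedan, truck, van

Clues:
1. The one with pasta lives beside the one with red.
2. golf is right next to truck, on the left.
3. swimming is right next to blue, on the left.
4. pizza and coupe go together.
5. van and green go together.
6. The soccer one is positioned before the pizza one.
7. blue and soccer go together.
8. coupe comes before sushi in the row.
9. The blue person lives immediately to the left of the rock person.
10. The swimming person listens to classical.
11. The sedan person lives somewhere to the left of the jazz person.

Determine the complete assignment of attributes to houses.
Solution:

House | Music | Color | Sport | Food | Vehicle
----------------------------------------------
  1   | classical | green | swimming | tacos | van
  2   | pop | blue | soccer | pasta | sedan
  3   | rock | red | golf | pizza | coupe
  4   | jazz | yellow | tennis | sushi | truck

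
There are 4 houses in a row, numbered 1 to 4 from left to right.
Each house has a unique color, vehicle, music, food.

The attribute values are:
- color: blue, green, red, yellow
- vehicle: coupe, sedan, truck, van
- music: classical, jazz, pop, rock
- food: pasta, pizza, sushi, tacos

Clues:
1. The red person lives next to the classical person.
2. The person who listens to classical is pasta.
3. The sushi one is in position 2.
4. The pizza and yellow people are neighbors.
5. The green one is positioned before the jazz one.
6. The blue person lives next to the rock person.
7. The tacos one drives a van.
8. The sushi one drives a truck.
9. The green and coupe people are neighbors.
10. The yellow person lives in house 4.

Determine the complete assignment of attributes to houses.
Solution:

House | Color | Vehicle | Music | Food
--------------------------------------
  1   | blue | van | pop | tacos
  2   | green | truck | rock | sushi
  3   | red | coupe | jazz | pizza
  4   | yellow | sedan | classical | pasta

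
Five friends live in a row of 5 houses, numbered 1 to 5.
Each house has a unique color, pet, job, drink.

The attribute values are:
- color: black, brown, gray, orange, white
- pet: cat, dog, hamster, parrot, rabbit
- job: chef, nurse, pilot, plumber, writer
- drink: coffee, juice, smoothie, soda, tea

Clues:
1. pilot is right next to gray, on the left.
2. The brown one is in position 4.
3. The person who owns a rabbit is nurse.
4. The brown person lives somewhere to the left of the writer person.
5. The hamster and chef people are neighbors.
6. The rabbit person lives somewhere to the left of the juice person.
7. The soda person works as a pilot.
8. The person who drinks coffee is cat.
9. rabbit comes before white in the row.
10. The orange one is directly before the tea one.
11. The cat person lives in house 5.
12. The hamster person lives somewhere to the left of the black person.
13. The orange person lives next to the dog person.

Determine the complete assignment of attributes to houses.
Solution:

House | Color | Pet | Job | Drink
---------------------------------
  1   | orange | hamster | pilot | soda
  2   | gray | dog | chef | tea
  3   | black | rabbit | nurse | smoothie
  4   | brown | parrot | plumber | juice
  5   | white | cat | writer | coffee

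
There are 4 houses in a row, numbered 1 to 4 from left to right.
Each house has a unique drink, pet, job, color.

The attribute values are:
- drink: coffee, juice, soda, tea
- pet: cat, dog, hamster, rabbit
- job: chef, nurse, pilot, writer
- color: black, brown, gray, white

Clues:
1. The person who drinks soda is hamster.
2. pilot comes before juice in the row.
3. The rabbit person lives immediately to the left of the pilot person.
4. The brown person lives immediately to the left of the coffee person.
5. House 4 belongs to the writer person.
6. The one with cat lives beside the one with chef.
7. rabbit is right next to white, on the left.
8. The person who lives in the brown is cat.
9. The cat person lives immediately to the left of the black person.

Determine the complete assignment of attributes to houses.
Solution:

House | Drink | Pet | Job | Color
---------------------------------
  1   | tea | cat | nurse | brown
  2   | coffee | rabbit | chef | black
  3   | soda | hamster | pilot | white
  4   | juice | dog | writer | gray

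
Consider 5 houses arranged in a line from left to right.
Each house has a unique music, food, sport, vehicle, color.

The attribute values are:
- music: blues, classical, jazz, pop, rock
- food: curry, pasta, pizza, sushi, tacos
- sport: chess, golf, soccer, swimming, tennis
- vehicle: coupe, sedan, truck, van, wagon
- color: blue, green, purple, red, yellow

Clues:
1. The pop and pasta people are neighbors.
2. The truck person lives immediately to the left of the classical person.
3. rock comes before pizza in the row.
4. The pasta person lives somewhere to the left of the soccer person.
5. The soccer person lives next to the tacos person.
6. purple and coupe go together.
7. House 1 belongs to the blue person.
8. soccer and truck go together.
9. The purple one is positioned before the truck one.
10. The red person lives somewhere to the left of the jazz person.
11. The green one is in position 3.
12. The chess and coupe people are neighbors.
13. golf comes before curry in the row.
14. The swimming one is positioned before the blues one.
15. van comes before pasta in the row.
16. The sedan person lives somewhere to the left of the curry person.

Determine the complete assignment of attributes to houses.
Solution:

House | Music | Food | Sport | Vehicle | Color
----------------------------------------------
  1   | pop | sushi | chess | van | blue
  2   | rock | pasta | swimming | coupe | purple
  3   | blues | pizza | soccer | truck | green
  4   | classical | tacos | golf | sedan | red
  5   | jazz | curry | tennis | wagon | yellow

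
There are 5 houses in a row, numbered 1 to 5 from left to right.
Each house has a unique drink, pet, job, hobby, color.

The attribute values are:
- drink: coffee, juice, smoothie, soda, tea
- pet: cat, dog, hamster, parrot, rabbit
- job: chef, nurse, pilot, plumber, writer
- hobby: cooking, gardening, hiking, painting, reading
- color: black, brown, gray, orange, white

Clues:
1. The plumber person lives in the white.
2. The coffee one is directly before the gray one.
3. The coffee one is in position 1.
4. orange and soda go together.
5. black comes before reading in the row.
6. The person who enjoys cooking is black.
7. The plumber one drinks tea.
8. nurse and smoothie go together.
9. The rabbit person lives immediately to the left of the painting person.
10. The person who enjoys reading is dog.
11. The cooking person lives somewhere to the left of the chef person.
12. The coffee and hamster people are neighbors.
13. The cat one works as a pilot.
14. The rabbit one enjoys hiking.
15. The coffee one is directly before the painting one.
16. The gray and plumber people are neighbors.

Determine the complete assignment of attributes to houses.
Solution:

House | Drink | Pet | Job | Hobby | Color
-----------------------------------------
  1   | coffee | rabbit | writer | hiking | brown
  2   | smoothie | hamster | nurse | painting | gray
  3   | tea | parrot | plumber | gardening | white
  4   | juice | cat | pilot | cooking | black
  5   | soda | dog | chef | reading | orange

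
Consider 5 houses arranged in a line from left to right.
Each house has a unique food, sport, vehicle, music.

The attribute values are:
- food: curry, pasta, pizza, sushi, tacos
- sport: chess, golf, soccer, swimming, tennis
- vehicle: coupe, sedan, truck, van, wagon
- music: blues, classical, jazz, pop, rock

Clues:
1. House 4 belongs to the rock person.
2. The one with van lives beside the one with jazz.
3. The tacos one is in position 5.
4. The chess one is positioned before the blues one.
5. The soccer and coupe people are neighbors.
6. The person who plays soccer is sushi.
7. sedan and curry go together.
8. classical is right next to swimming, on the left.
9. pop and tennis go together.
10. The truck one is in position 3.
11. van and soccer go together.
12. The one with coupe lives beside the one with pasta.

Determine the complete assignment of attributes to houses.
Solution:

House | Food | Sport | Vehicle | Music
--------------------------------------
  1   | sushi | soccer | van | classical
  2   | pizza | swimming | coupe | jazz
  3   | pasta | tennis | truck | pop
  4   | curry | chess | sedan | rock
  5   | tacos | golf | wagon | blues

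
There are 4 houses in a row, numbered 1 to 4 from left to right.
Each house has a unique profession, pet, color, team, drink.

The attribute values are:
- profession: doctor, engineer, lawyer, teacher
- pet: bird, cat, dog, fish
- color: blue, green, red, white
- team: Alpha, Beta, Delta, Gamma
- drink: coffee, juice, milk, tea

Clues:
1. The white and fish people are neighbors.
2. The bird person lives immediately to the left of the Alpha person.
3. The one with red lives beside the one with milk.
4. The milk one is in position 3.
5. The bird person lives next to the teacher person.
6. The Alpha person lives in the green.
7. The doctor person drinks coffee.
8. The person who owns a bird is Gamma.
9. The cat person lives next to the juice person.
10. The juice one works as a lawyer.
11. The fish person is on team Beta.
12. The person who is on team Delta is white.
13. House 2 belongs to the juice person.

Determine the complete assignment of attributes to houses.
Solution:

House | Profession | Pet | Color | Team | Drink
-----------------------------------------------
  1   | doctor | cat | white | Delta | coffee
  2   | lawyer | fish | red | Beta | juice
  3   | engineer | bird | blue | Gamma | milk
  4   | teacher | dog | green | Alpha | tea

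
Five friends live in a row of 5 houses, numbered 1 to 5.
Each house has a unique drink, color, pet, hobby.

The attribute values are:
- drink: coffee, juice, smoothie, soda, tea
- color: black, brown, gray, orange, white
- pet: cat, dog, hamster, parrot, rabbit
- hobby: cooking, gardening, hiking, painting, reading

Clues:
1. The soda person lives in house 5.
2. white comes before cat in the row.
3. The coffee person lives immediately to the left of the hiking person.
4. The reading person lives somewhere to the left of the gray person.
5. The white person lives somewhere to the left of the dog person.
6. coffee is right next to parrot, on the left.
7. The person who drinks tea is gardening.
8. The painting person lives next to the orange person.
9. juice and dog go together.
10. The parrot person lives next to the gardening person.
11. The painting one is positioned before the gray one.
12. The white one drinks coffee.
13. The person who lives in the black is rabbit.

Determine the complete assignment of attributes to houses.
Solution:

House | Drink | Color | Pet | Hobby
-----------------------------------
  1   | coffee | white | hamster | painting
  2   | smoothie | orange | parrot | hiking
  3   | tea | black | rabbit | gardening
  4   | juice | brown | dog | reading
  5   | soda | gray | cat | cooking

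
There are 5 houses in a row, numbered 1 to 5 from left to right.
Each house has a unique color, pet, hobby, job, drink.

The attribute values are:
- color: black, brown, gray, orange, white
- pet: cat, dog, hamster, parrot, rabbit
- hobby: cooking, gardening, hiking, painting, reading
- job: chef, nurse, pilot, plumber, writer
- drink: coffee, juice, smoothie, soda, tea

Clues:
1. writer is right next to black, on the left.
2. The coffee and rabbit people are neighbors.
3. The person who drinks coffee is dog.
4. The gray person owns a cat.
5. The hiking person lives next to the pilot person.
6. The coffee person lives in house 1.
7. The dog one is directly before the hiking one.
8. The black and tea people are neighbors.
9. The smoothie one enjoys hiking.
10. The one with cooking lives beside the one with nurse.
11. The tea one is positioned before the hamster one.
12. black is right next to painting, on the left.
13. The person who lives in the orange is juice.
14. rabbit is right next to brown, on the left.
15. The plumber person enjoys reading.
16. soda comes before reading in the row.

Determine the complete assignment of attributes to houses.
Solution:

House | Color | Pet | Hobby | Job | Drink
-----------------------------------------
  1   | white | dog | cooking | writer | coffee
  2   | black | rabbit | hiking | nurse | smoothie
  3   | brown | parrot | painting | pilot | tea
  4   | gray | cat | gardening | chef | soda
  5   | orange | hamster | reading | plumber | juice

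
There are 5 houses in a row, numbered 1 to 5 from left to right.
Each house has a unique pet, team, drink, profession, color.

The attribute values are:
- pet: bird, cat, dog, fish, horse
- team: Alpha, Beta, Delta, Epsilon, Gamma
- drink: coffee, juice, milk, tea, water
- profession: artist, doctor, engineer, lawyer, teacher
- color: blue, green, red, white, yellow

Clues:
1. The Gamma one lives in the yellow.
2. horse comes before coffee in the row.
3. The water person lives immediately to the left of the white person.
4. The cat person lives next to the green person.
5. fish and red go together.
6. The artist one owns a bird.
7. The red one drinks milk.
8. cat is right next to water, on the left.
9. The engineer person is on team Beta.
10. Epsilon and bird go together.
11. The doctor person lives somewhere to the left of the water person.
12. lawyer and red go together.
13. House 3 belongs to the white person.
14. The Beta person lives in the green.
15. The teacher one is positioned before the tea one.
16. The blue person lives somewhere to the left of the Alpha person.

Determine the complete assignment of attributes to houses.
Solution:

House | Pet | Team | Drink | Profession | Color
-----------------------------------------------
  1   | cat | Gamma | juice | doctor | yellow
  2   | horse | Beta | water | engineer | green
  3   | dog | Delta | coffee | teacher | white
  4   | bird | Epsilon | tea | artist | blue
  5   | fish | Alpha | milk | lawyer | red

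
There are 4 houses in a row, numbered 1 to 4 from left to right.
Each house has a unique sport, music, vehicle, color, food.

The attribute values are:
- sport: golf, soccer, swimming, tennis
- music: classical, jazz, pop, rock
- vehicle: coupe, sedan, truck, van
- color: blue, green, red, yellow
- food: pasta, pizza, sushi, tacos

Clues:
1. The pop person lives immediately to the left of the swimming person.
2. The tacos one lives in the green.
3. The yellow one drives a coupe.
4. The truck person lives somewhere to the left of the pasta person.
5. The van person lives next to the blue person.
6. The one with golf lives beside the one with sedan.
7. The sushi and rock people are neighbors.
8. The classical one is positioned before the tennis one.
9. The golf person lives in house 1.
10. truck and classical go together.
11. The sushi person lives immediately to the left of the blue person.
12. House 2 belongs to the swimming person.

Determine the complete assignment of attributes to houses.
Solution:

House | Sport | Music | Vehicle | Color | Food
----------------------------------------------
  1   | golf | pop | van | red | sushi
  2   | swimming | rock | sedan | blue | pizza
  3   | soccer | classical | truck | green | tacos
  4   | tennis | jazz | coupe | yellow | pasta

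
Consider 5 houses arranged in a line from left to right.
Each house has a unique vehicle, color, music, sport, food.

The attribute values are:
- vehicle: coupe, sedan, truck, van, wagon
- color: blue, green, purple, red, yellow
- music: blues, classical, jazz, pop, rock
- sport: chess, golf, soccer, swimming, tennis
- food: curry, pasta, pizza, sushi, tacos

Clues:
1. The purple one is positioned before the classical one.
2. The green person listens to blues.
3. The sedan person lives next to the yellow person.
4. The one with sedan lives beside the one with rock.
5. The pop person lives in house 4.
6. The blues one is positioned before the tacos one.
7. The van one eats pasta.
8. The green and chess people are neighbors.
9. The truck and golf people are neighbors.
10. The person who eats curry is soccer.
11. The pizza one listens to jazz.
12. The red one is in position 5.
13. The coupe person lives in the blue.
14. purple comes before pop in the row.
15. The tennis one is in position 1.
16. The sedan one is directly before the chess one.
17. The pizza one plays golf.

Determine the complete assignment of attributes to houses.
Solution:

House | Vehicle | Color | Music | Sport | Food
----------------------------------------------
  1   | sedan | green | blues | tennis | sushi
  2   | truck | yellow | rock | chess | tacos
  3   | wagon | purple | jazz | golf | pizza
  4   | coupe | blue | pop | soccer | curry
  5   | van | red | classical | swimming | pasta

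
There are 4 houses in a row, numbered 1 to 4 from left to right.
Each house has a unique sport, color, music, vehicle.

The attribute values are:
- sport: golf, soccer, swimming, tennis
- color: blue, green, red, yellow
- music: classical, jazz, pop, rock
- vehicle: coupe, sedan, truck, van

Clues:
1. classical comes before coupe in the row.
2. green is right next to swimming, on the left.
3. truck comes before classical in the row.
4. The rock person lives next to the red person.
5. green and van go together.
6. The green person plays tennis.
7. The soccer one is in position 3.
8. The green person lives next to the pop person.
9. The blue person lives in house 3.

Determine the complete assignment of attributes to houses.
Solution:

House | Sport | Color | Music | Vehicle
---------------------------------------
  1   | tennis | green | rock | van
  2   | swimming | red | pop | truck
  3   | soccer | blue | classical | sedan
  4   | golf | yellow | jazz | coupe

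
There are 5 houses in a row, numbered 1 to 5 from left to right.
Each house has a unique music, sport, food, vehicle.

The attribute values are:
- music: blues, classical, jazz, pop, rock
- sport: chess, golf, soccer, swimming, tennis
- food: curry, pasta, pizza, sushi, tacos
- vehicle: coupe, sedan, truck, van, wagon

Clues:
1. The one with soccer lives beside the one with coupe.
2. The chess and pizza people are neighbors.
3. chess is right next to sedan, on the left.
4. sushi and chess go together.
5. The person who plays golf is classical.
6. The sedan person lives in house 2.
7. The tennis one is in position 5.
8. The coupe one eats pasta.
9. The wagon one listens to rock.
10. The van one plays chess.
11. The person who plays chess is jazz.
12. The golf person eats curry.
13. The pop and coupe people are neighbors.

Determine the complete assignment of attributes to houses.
Solution:

House | Music | Sport | Food | Vehicle
--------------------------------------
  1   | jazz | chess | sushi | van
  2   | pop | soccer | pizza | sedan
  3   | blues | swimming | pasta | coupe
  4   | classical | golf | curry | truck
  5   | rock | tennis | tacos | wagon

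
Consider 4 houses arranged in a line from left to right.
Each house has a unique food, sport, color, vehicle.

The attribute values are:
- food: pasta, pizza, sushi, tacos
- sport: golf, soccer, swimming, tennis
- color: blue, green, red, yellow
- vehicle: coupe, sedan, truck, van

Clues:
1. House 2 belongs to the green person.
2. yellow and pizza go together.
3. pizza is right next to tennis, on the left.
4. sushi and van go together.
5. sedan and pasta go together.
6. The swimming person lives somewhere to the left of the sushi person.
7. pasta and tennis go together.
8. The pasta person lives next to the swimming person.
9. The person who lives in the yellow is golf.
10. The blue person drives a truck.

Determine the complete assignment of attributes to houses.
Solution:

House | Food | Sport | Color | Vehicle
--------------------------------------
  1   | pizza | golf | yellow | coupe
  2   | pasta | tennis | green | sedan
  3   | tacos | swimming | blue | truck
  4   | sushi | soccer | red | van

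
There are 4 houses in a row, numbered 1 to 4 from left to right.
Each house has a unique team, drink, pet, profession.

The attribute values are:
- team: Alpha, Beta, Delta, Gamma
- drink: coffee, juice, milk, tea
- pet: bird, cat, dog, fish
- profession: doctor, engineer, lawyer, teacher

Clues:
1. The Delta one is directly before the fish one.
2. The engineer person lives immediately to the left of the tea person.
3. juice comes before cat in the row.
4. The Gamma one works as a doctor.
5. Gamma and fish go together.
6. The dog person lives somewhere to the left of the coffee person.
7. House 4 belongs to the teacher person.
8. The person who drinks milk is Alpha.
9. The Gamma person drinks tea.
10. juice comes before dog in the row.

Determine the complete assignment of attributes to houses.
Solution:

House | Team | Drink | Pet | Profession
---------------------------------------
  1   | Delta | juice | bird | engineer
  2   | Gamma | tea | fish | doctor
  3   | Alpha | milk | dog | lawyer
  4   | Beta | coffee | cat | teacher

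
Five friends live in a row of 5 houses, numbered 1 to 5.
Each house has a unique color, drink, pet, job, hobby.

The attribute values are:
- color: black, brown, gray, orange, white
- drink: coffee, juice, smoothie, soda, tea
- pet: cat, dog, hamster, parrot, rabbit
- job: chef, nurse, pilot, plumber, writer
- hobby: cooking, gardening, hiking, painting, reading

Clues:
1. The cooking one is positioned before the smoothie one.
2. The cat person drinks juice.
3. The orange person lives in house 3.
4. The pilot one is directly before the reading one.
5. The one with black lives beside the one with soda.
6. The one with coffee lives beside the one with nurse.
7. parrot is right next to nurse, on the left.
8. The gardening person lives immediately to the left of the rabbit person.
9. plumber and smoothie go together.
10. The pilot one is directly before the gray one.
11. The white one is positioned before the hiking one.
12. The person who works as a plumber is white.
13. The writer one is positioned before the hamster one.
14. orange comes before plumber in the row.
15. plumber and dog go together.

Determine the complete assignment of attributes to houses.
Solution:

House | Color | Drink | Pet | Job | Hobby
-----------------------------------------
  1   | black | coffee | parrot | pilot | gardening
  2   | gray | soda | rabbit | nurse | reading
  3   | orange | juice | cat | writer | cooking
  4   | white | smoothie | dog | plumber | painting
  5   | brown | tea | hamster | chef | hiking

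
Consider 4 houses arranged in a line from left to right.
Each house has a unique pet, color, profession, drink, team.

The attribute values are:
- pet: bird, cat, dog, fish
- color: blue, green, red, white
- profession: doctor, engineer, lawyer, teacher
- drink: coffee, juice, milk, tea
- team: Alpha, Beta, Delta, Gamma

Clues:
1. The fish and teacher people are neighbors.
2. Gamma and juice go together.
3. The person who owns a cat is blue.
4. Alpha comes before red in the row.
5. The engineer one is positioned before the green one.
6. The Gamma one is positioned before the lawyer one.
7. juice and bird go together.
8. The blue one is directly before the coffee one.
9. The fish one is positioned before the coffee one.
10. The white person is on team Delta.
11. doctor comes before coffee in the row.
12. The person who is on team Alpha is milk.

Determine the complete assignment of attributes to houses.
Solution:

House | Pet | Color | Profession | Drink | Team
-----------------------------------------------
  1   | fish | white | engineer | tea | Delta
  2   | bird | green | teacher | juice | Gamma
  3   | cat | blue | doctor | milk | Alpha
  4   | dog | red | lawyer | coffee | Beta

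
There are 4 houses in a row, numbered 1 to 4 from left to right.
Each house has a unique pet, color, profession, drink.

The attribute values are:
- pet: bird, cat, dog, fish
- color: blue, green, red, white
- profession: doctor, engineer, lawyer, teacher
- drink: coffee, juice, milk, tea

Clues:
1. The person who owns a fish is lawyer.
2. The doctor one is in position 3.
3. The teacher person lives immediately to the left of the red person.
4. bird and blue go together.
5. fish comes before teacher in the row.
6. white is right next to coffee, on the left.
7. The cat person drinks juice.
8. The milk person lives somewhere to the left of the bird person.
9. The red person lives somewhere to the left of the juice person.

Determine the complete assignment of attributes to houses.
Solution:

House | Pet | Color | Profession | Drink
----------------------------------------
  1   | fish | white | lawyer | milk
  2   | bird | blue | teacher | coffee
  3   | dog | red | doctor | tea
  4   | cat | green | engineer | juice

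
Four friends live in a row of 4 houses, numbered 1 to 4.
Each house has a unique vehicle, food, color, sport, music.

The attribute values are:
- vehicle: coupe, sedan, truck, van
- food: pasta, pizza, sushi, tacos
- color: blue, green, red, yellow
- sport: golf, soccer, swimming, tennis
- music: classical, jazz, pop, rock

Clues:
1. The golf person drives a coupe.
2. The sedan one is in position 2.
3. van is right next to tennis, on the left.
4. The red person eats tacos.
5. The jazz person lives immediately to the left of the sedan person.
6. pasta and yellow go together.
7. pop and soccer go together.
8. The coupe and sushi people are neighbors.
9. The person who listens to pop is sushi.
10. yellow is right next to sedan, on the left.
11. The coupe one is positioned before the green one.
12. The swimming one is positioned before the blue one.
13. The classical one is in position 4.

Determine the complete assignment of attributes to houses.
Solution:

House | Vehicle | Food | Color | Sport | Music
----------------------------------------------
  1   | coupe | pasta | yellow | golf | jazz
  2   | sedan | sushi | green | soccer | pop
  3   | van | tacos | red | swimming | rock
  4   | truck | pizza | blue | tennis | classical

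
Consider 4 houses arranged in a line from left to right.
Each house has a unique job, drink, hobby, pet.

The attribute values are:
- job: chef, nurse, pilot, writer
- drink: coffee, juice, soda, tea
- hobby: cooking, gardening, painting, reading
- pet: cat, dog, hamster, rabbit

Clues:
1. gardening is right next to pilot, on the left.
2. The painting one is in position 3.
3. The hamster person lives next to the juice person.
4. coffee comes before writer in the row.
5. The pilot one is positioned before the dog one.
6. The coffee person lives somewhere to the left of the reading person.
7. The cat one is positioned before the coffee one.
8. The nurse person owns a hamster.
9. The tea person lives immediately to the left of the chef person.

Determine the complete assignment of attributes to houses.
Solution:

House | Job | Drink | Hobby | Pet
---------------------------------
  1   | nurse | tea | cooking | hamster
  2   | chef | juice | gardening | cat
  3   | pilot | coffee | painting | rabbit
  4   | writer | soda | reading | dog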